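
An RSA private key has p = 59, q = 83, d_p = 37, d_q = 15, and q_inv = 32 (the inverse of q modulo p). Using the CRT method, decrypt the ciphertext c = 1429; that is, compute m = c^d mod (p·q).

2984

m₁ = c^(d_p) mod p: c ≡ 13 (mod 59), and 13^37 mod 59 = 34.
m₂ = c^(d_q) mod q: c ≡ 18 (mod 83), and 18^15 mod 83 = 79.
h = q_inv·(m₁ − m₂) mod p = 32·(34 − 79) mod 59 = 35.
m = m₂ + h·q = 79 + 35·83 = 2984.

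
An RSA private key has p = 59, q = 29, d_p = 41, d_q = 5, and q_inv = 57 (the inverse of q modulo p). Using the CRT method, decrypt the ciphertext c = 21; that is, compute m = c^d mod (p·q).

m₁ = c^(d_p) mod p: c ≡ 21 (mod 59), and 21^41 mod 59 = 16.
m₂ = c^(d_q) mod q: c ≡ 21 (mod 29), and 21^5 mod 29 = 2.
h = q_inv·(m₁ − m₂) mod p = 57·(16 − 2) mod 59 = 31.
m = m₂ + h·q = 2 + 31·29 = 901.

901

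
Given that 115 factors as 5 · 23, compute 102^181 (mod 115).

Mod 5: 102 ≡ 2; by Fermat, exponent reduces to 181 mod 4 = 1; 2^1 ≡ 2 (mod 5).
Mod 23: 102 ≡ 10; by Fermat, exponent reduces to 181 mod 22 = 5; 10^5 ≡ 19 (mod 23).
Combine by CRT: x ≡ 2 (mod 5), x ≡ 19 (mod 23) ⇒ x ≡ 42 (mod 115).

42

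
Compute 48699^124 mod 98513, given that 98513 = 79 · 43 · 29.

41204

Mod 79: 48699 ≡ 35; by Fermat, exponent reduces to 124 mod 78 = 46; 35^46 ≡ 45 (mod 79).
Mod 43: 48699 ≡ 23; by Fermat, exponent reduces to 124 mod 42 = 40; 23^40 ≡ 10 (mod 43).
Mod 29: 48699 ≡ 8; by Fermat, exponent reduces to 124 mod 28 = 12; 8^12 ≡ 24 (mod 29).
Combine by CRT: x ≡ 45 (mod 79), x ≡ 10 (mod 43), x ≡ 24 (mod 29) ⇒ x ≡ 41204 (mod 98513).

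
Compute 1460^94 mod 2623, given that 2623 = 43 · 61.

1110

Mod 43: 1460 ≡ 41; by Fermat, exponent reduces to 94 mod 42 = 10; 41^10 ≡ 35 (mod 43).
Mod 61: 1460 ≡ 57; by Fermat, exponent reduces to 94 mod 60 = 34; 57^34 ≡ 12 (mod 61).
Combine by CRT: x ≡ 35 (mod 43), x ≡ 12 (mod 61) ⇒ x ≡ 1110 (mod 2623).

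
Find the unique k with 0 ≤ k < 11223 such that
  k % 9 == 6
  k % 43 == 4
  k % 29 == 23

4605

The moduli are pairwise coprime; N = 9·43·29 = 11223.
N/9 = 1247; 1247 ≡ 5 (mod 9); 5·2 ≡ 1, so inverse 2.
N/43 = 261; 261 ≡ 3 (mod 43); 3·29 ≡ 1, so inverse 29.
N/29 = 387; 387 ≡ 10 (mod 29); 10·3 ≡ 1, so inverse 3.
k ≡ 6·1247·2 + 4·261·29 + 23·387·3 = 71943.
71943 mod 11223 = 4605.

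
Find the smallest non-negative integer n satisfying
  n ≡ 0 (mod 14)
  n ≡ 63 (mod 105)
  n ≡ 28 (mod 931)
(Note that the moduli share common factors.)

18648

gcd(14, 105) = 7 and 7 | (63 − 0), so the pair is consistent; merging gives n ≡ 168 (mod 210), where 210 = lcm(14, 105).
gcd(210, 931) = 7 and 7 | (28 − 168), so the pair is consistent; merging gives n ≡ 18648 (mod 27930), where 27930 = lcm(210, 931).
The solution is unique modulo lcm(14, 105, 931) = 27930.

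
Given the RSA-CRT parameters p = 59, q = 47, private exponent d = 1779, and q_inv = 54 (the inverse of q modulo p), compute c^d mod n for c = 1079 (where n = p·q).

d_p = d mod (p−1) = 1779 mod 58 = 39; d_q = d mod (q−1) = 31.
m₁ = c^(d_p) mod p: c ≡ 17 (mod 59), and 17^39 mod 59 = 12.
m₂ = c^(d_q) mod q: c ≡ 45 (mod 47), and 45^31 mod 47 = 26.
h = q_inv·(m₁ − m₂) mod p = 54·(12 − 26) mod 59 = 11.
m = m₂ + h·q = 26 + 11·47 = 543.

543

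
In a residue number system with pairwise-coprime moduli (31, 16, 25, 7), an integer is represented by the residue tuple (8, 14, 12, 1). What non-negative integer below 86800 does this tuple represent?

56862

From x ≡ 8 (mod 31) write x = 8 + 31t. Substituting into x ≡ 14 (mod 16) gives 31t ≡ 6 (mod 16), and since 15⁻¹ ≡ 15 (mod 16), t ≡ 10. Hence x ≡ 8 + 31·10 = 318 (mod 496).
From x ≡ 318 (mod 496) write x = 318 + 496t. Substituting into x ≡ 12 (mod 25) gives 496t ≡ 19 (mod 25), and since 21⁻¹ ≡ 6 (mod 25), t ≡ 14. Hence x ≡ 318 + 496·14 = 7262 (mod 12400).
From x ≡ 7262 (mod 12400) write x = 7262 + 12400t. Substituting into x ≡ 1 (mod 7) gives 12400t ≡ 5 (mod 7), and since 3⁻¹ ≡ 5 (mod 7), t ≡ 4. Hence x ≡ 7262 + 12400·4 = 56862 (mod 86800).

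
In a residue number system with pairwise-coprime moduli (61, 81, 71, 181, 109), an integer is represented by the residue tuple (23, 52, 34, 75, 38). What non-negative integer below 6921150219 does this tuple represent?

4586104951

From x ≡ 23 (mod 61) write x = 23 + 61t. Substituting into x ≡ 52 (mod 81) gives 61t ≡ 29 (mod 81), and since 61⁻¹ ≡ 4 (mod 81), t ≡ 35. Hence x ≡ 23 + 61·35 = 2158 (mod 4941).
From x ≡ 2158 (mod 4941) write x = 2158 + 4941t. Substituting into x ≡ 34 (mod 71) gives 4941t ≡ 6 (mod 71), and since 42⁻¹ ≡ 22 (mod 71), t ≡ 61. Hence x ≡ 2158 + 4941·61 = 303559 (mod 350811).
From x ≡ 303559 (mod 350811) write x = 303559 + 350811t. Substituting into x ≡ 75 (mod 181) gives 350811t ≡ 53 (mod 181), and since 33⁻¹ ≡ 11 (mod 181), t ≡ 40. Hence x ≡ 303559 + 350811·40 = 14335999 (mod 63496791).
From x ≡ 14335999 (mod 63496791) write x = 14335999 + 63496791t. Substituting into x ≡ 38 (mod 109) gives 63496791t ≡ 46 (mod 109), and since 40⁻¹ ≡ 30 (mod 109), t ≡ 72. Hence x ≡ 14335999 + 63496791·72 = 4586104951 (mod 6921150219).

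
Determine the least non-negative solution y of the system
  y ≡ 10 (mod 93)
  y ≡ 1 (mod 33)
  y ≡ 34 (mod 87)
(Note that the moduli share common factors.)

gcd(93, 33) = 3 and 3 | (1 − 10), so the pair is consistent; merging gives y ≡ 661 (mod 1023), where 1023 = lcm(93, 33).
gcd(1023, 87) = 3 and 3 | (34 − 661), so the pair is consistent; merging gives y ≡ 5776 (mod 29667), where 29667 = lcm(1023, 87).
The solution is unique modulo lcm(93, 33, 87) = 29667.

5776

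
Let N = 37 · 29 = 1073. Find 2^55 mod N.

Mod 37: 2 ≡ 2; by Fermat, exponent reduces to 55 mod 36 = 19; 2^19 ≡ 35 (mod 37).
Mod 29: 2 ≡ 2; by Fermat, exponent reduces to 55 mod 28 = 27; 2^27 ≡ 15 (mod 29).
Combine by CRT: x ≡ 35 (mod 37), x ≡ 15 (mod 29) ⇒ x ≡ 479 (mod 1073).

479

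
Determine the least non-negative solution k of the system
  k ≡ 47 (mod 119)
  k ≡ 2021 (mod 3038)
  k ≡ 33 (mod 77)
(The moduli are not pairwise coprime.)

Combine the congruences pairwise.
gcd(119, 3038) = 7 and 7 | (2021 − 47), so the pair is consistent; merging gives k ≡ 44553 (mod 51646), where 51646 = lcm(119, 3038).
gcd(51646, 77) = 7 and 7 | (33 − 44553), so the pair is consistent; merging gives k ≡ 457721 (mod 568106), where 568106 = lcm(51646, 77).
The solution is unique modulo lcm(119, 3038, 77) = 568106.

457721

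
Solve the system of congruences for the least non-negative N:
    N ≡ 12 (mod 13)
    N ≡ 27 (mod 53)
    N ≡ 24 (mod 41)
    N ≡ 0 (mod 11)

185262

The moduli are pairwise coprime; M = 13·53·41·11 = 310739.
M/13 = 23903; 23903 ≡ 9 (mod 13); 9·3 ≡ 1, so inverse 3.
M/53 = 5863; 5863 ≡ 33 (mod 53); 33·45 ≡ 1, so inverse 45.
M/41 = 7579; 7579 ≡ 35 (mod 41); 35·34 ≡ 1, so inverse 34.
M/11 = 28249; 28249 ≡ 1 (mod 11), inverse 1.
N ≡ 12·23903·3 + 27·5863·45 + 24·7579·34 + 0·28249·1 = 14168517.
14168517 mod 310739 = 185262.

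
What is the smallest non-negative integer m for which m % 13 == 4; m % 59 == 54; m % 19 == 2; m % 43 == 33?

From m ≡ 4 (mod 13) write m = 4 + 13t. Substituting into m ≡ 54 (mod 59) gives 13t ≡ 50 (mod 59), and since 13⁻¹ ≡ 50 (mod 59), t ≡ 22. Hence m ≡ 4 + 13·22 = 290 (mod 767).
From m ≡ 290 (mod 767) write m = 290 + 767t. Substituting into m ≡ 2 (mod 19) gives 767t ≡ 16 (mod 19), and since 7⁻¹ ≡ 11 (mod 19), t ≡ 5. Hence m ≡ 290 + 767·5 = 4125 (mod 14573).
From m ≡ 4125 (mod 14573) write m = 4125 + 14573t. Substituting into m ≡ 33 (mod 43) gives 14573t ≡ 36 (mod 43), and since 39⁻¹ ≡ 32 (mod 43), t ≡ 34. Hence m ≡ 4125 + 14573·34 = 499607 (mod 626639).

499607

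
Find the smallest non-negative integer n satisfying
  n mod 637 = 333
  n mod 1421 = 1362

9888

gcd(637, 1421) = 49 and 49 | (1362 − 333), so the pair is consistent; merging gives n ≡ 9888 (mod 18473), where 18473 = lcm(637, 1421).
The solution is unique modulo lcm(637, 1421) = 18473.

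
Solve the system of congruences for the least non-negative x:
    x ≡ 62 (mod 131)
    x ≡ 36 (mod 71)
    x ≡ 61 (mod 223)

1179062

The moduli are pairwise coprime; N = 131·71·223 = 2074123.
N/131 = 15833; 15833 ≡ 113 (mod 131); 113·80 ≡ 1, so inverse 80.
N/71 = 29213; 29213 ≡ 32 (mod 71); 32·20 ≡ 1, so inverse 20.
N/223 = 9301; 9301 ≡ 158 (mod 223); 158·24 ≡ 1, so inverse 24.
x ≡ 62·15833·80 + 36·29213·20 + 61·9301·24 = 113181704.
113181704 mod 2074123 = 1179062.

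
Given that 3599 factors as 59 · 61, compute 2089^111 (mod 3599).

1132

Mod 59: 2089 ≡ 24; by Fermat, exponent reduces to 111 mod 58 = 53; 24^53 ≡ 11 (mod 59).
Mod 61: 2089 ≡ 15; by Fermat, exponent reduces to 111 mod 60 = 51; 15^51 ≡ 34 (mod 61).
Combine by CRT: x ≡ 11 (mod 59), x ≡ 34 (mod 61) ⇒ x ≡ 1132 (mod 3599).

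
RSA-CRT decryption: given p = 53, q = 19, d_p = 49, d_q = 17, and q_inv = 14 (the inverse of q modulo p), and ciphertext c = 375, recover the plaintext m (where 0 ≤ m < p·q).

m₁ = c^(d_p) mod p: c ≡ 4 (mod 53), and 4^49 mod 53 = 29.
m₂ = c^(d_q) mod q: c ≡ 14 (mod 19), and 14^17 mod 19 = 15.
h = q_inv·(m₁ − m₂) mod p = 14·(29 − 15) mod 53 = 37.
m = m₂ + h·q = 15 + 37·19 = 718.

718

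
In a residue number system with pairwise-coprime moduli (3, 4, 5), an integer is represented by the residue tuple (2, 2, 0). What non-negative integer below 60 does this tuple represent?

The moduli are pairwise coprime; N = 3·4·5 = 60.
N/3 = 20; 20 ≡ 2 (mod 3); 2·2 ≡ 1, so inverse 2.
N/4 = 15; 15 ≡ 3 (mod 4); 3·3 ≡ 1, so inverse 3.
N/5 = 12; 12 ≡ 2 (mod 5); 2·3 ≡ 1, so inverse 3.
x ≡ 2·20·2 + 2·15·3 + 0·12·3 = 170.
170 mod 60 = 50.

50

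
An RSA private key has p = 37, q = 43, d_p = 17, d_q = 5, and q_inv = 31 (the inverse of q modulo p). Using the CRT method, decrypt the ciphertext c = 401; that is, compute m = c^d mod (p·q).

m₁ = c^(d_p) mod p: c ≡ 31 (mod 37), and 31^17 mod 37 = 31.
m₂ = c^(d_q) mod q: c ≡ 14 (mod 43), and 14^5 mod 43 = 23.
h = q_inv·(m₁ − m₂) mod p = 31·(31 − 23) mod 37 = 26.
m = m₂ + h·q = 23 + 26·43 = 1141.

1141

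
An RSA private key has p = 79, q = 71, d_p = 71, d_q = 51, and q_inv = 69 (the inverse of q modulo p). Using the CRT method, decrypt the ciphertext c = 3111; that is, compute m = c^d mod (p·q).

m₁ = c^(d_p) mod p: c ≡ 30 (mod 79), and 30^71 mod 79 = 53.
m₂ = c^(d_q) mod q: c ≡ 58 (mod 71), and 58^51 mod 71 = 36.
h = q_inv·(m₁ − m₂) mod p = 69·(53 − 36) mod 79 = 67.
m = m₂ + h·q = 36 + 67·71 = 4793.

4793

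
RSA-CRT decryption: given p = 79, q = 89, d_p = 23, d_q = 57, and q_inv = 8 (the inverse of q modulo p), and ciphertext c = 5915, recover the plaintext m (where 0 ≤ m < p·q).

m₁ = c^(d_p) mod p: c ≡ 69 (mod 79), and 69^23 mod 79 = 41.
m₂ = c^(d_q) mod q: c ≡ 41 (mod 89), and 41^57 mod 89 = 75.
h = q_inv·(m₁ − m₂) mod p = 8·(41 − 75) mod 79 = 44.
m = m₂ + h·q = 75 + 44·89 = 3991.

3991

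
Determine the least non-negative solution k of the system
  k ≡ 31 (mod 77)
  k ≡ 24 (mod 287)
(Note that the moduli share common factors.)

2033

gcd(77, 287) = 7 and 7 | (24 − 31), so the pair is consistent; merging gives k ≡ 2033 (mod 3157), where 3157 = lcm(77, 287).
The solution is unique modulo lcm(77, 287) = 3157.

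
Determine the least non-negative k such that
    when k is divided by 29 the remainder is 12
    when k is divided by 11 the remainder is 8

From k ≡ 12 (mod 29) write k = 12 + 29t. Substituting into k ≡ 8 (mod 11) gives 29t ≡ 7 (mod 11), and since 7⁻¹ ≡ 8 (mod 11), t ≡ 1. Hence k ≡ 12 + 29·1 = 41 (mod 319).

41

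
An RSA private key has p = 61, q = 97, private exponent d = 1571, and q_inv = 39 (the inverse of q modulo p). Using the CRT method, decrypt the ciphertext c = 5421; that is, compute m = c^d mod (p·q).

d_p = d mod (p−1) = 1571 mod 60 = 11; d_q = d mod (q−1) = 35.
m₁ = c^(d_p) mod p: c ≡ 53 (mod 61), and 53^11 mod 61 = 8.
m₂ = c^(d_q) mod q: c ≡ 86 (mod 97), and 86^35 mod 97 = 95.
h = q_inv·(m₁ − m₂) mod p = 39·(8 − 95) mod 61 = 23.
m = m₂ + h·q = 95 + 23·97 = 2326.

2326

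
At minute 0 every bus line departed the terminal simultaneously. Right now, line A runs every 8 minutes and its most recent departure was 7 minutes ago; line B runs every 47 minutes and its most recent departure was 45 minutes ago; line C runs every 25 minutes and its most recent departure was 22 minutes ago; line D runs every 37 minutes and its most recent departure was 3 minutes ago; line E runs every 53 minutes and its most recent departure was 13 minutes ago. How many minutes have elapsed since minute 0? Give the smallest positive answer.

From t ≡ 7 (mod 8) write t = 7 + 8s. Substituting into t ≡ 45 (mod 47) gives 8s ≡ 38 (mod 47), and since 8⁻¹ ≡ 6 (mod 47), s ≡ 40. Hence t ≡ 7 + 8·40 = 327 (mod 376).
From t ≡ 327 (mod 376) write t = 327 + 376s. Substituting into t ≡ 22 (mod 25) gives 376s ≡ 20 (mod 25), and since 1⁻¹ ≡ 1 (mod 25), s ≡ 20. Hence t ≡ 327 + 376·20 = 7847 (mod 9400).
From t ≡ 7847 (mod 9400) write t = 7847 + 9400s. Substituting into t ≡ 3 (mod 37) gives 9400s ≡ 0 (mod 37), and since 2⁻¹ ≡ 19 (mod 37), s ≡ 0. Hence t ≡ 7847 + 9400·0 = 7847 (mod 347800).
From t ≡ 7847 (mod 347800) write t = 7847 + 347800s. Substituting into t ≡ 13 (mod 53) gives 347800s ≡ 10 (mod 53), and since 14⁻¹ ≡ 19 (mod 53), s ≡ 31. Hence t ≡ 7847 + 347800·31 = 10789647 (mod 18433400).

10789647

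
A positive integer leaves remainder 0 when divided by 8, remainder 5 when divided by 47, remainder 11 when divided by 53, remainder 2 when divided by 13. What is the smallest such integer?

94616

The moduli are pairwise coprime; N = 8·47·53·13 = 259064.
N/8 = 32383; 32383 ≡ 7 (mod 8); 7·7 ≡ 1, so inverse 7.
N/47 = 5512; 5512 ≡ 13 (mod 47); 13·29 ≡ 1, so inverse 29.
N/53 = 4888; 4888 ≡ 12 (mod 53); 12·31 ≡ 1, so inverse 31.
N/13 = 19928; 19928 ≡ 12 (mod 13); 12·12 ≡ 1, so inverse 12.
k ≡ 0·32383·7 + 5·5512·29 + 11·4888·31 + 2·19928·12 = 2944320.
2944320 mod 259064 = 94616.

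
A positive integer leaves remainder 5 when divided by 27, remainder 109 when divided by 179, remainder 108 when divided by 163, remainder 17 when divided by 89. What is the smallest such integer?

33136052

Combine the congruences pairwise.
From N ≡ 5 (mod 27) write N = 5 + 27t. Substituting into N ≡ 109 (mod 179) gives 27t ≡ 104 (mod 179), and since 27⁻¹ ≡ 126 (mod 179), t ≡ 37. Hence N ≡ 5 + 27·37 = 1004 (mod 4833).
From N ≡ 1004 (mod 4833) write N = 1004 + 4833t. Substituting into N ≡ 108 (mod 163) gives 4833t ≡ 82 (mod 163), and since 106⁻¹ ≡ 20 (mod 163), t ≡ 10. Hence N ≡ 1004 + 4833·10 = 49334 (mod 787779).
From N ≡ 49334 (mod 787779) write N = 49334 + 787779t. Substituting into N ≡ 17 (mod 89) gives 787779t ≡ 78 (mod 89), and since 40⁻¹ ≡ 69 (mod 89), t ≡ 42. Hence N ≡ 49334 + 787779·42 = 33136052 (mod 70112331).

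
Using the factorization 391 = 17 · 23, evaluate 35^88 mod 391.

Mod 17: 35 ≡ 1; by Fermat, exponent reduces to 88 mod 16 = 8; 1^8 ≡ 1 (mod 17).
Mod 23: 35 ≡ 12; since 22 | 88, by Fermat 12^88 ≡ 1 (mod 23).
Combine by CRT: x ≡ 1 (mod 17), x ≡ 1 (mod 23) ⇒ x ≡ 1 (mod 391).

1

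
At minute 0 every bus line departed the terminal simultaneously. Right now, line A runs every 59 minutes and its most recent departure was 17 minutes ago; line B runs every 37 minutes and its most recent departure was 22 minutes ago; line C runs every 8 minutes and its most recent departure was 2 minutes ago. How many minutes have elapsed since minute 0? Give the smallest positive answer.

7274

From t ≡ 17 (mod 59) write t = 17 + 59s. Substituting into t ≡ 22 (mod 37) gives 59s ≡ 5 (mod 37), and since 22⁻¹ ≡ 32 (mod 37), s ≡ 12. Hence t ≡ 17 + 59·12 = 725 (mod 2183).
From t ≡ 725 (mod 2183) write t = 725 + 2183s. Substituting into t ≡ 2 (mod 8) gives 2183s ≡ 5 (mod 8), and since 7⁻¹ ≡ 7 (mod 8), s ≡ 3. Hence t ≡ 725 + 2183·3 = 7274 (mod 17464).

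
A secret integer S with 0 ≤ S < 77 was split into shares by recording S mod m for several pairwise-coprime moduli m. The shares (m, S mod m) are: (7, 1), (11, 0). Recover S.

Combine the congruences pairwise.
From S ≡ 1 (mod 7) write S = 1 + 7t. Substituting into S ≡ 0 (mod 11) gives 7t ≡ 10 (mod 11), and since 7⁻¹ ≡ 8 (mod 11), t ≡ 3. Hence S ≡ 1 + 7·3 = 22 (mod 77).

22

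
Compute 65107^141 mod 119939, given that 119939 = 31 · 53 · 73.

39932

Mod 31: 65107 ≡ 7; by Fermat, exponent reduces to 141 mod 30 = 21; 7^21 ≡ 4 (mod 31).
Mod 53: 65107 ≡ 23; by Fermat, exponent reduces to 141 mod 52 = 37; 23^37 ≡ 23 (mod 53).
Mod 73: 65107 ≡ 64; by Fermat, exponent reduces to 141 mod 72 = 69; 64^69 ≡ 1 (mod 73).
Combine by CRT: x ≡ 4 (mod 31), x ≡ 23 (mod 53), x ≡ 1 (mod 73) ⇒ x ≡ 39932 (mod 119939).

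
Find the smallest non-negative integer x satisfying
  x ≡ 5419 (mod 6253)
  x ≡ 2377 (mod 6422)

117973

Combine the congruences pairwise.
gcd(6253, 6422) = 169 and 169 | (2377 − 5419), so the pair is consistent; merging gives x ≡ 117973 (mod 237614), where 237614 = lcm(6253, 6422).
The solution is unique modulo lcm(6253, 6422) = 237614.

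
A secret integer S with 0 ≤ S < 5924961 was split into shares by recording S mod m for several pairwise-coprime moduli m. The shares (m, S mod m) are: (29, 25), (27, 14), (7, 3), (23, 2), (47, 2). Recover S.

Combine the congruences pairwise.
From S ≡ 25 (mod 29) write S = 25 + 29t. Substituting into S ≡ 14 (mod 27) gives 29t ≡ 16 (mod 27), and since 2⁻¹ ≡ 14 (mod 27), t ≡ 8. Hence S ≡ 25 + 29·8 = 257 (mod 783).
From S ≡ 257 (mod 783) write S = 257 + 783t. Substituting into S ≡ 3 (mod 7) gives 783t ≡ 5 (mod 7), and since 6⁻¹ ≡ 6 (mod 7), t ≡ 2. Hence S ≡ 257 + 783·2 = 1823 (mod 5481).
From S ≡ 1823 (mod 5481) write S = 1823 + 5481t. Substituting into S ≡ 2 (mod 23) gives 5481t ≡ 19 (mod 23), and since 7⁻¹ ≡ 10 (mod 23), t ≡ 6. Hence S ≡ 1823 + 5481·6 = 34709 (mod 126063).
From S ≡ 34709 (mod 126063) write S = 34709 + 126063t. Substituting into S ≡ 2 (mod 47) gives 126063t ≡ 26 (mod 47), and since 9⁻¹ ≡ 21 (mod 47), t ≡ 29. Hence S ≡ 34709 + 126063·29 = 3690536 (mod 5924961).

3690536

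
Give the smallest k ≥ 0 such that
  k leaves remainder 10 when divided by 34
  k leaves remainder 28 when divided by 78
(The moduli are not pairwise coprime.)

Combine the congruences pairwise.
gcd(34, 78) = 2 and 2 | (28 − 10), so the pair is consistent; merging gives k ≡ 418 (mod 1326), where 1326 = lcm(34, 78).
The solution is unique modulo lcm(34, 78) = 1326.

418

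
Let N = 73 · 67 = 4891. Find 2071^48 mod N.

Mod 73: 2071 ≡ 27; 27^48 ≡ 1 (mod 73).
Mod 67: 2071 ≡ 61; 61^48 ≡ 64 (mod 67).
Combine by CRT: x ≡ 1 (mod 73), x ≡ 64 (mod 67) ⇒ x ≡ 3213 (mod 4891).

3213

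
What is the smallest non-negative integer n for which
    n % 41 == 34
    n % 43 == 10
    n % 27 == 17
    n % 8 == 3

168011

The moduli are pairwise coprime; M = 41·43·27·8 = 380808.
M/41 = 9288; 9288 ≡ 22 (mod 41); 22·28 ≡ 1, so inverse 28.
M/43 = 8856; 8856 ≡ 41 (mod 43); 41·21 ≡ 1, so inverse 21.
M/27 = 14104; 14104 ≡ 10 (mod 27); 10·19 ≡ 1, so inverse 19.
M/8 = 47601; 47601 ≡ 1 (mod 8), inverse 1.
n ≡ 34·9288·28 + 10·8856·21 + 17·14104·19 + 3·47601·1 = 15400331.
15400331 mod 380808 = 168011.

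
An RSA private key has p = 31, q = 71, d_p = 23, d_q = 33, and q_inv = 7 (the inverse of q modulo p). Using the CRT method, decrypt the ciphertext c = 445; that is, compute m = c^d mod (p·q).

12

m₁ = c^(d_p) mod p: c ≡ 11 (mod 31), and 11^23 mod 31 = 12.
m₂ = c^(d_q) mod q: c ≡ 19 (mod 71), and 19^33 mod 71 = 12.
h = q_inv·(m₁ − m₂) mod p = 7·(12 − 12) mod 31 = 0.
m = m₂ + h·q = 12 + 0·71 = 12.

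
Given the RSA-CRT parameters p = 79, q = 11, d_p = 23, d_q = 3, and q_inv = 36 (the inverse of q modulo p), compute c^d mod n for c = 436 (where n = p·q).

m₁ = c^(d_p) mod p: c ≡ 41 (mod 79), and 41^23 mod 79 = 12.
m₂ = c^(d_q) mod q: c ≡ 7 (mod 11), and 7^3 mod 11 = 2.
h = q_inv·(m₁ − m₂) mod p = 36·(12 − 2) mod 79 = 44.
m = m₂ + h·q = 2 + 44·11 = 486.

486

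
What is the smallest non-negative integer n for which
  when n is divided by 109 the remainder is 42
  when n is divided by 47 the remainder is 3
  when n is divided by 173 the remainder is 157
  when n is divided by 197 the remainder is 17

The moduli are pairwise coprime; M = 109·47·173·197 = 174596963.
M/109 = 1601807; 1601807 ≡ 52 (mod 109); 52·65 ≡ 1, so inverse 65.
M/47 = 3714829; 3714829 ≡ 43 (mod 47); 43·35 ≡ 1, so inverse 35.
M/173 = 1009231; 1009231 ≡ 122 (mod 173); 122·78 ≡ 1, so inverse 78.
M/197 = 886279; 886279 ≡ 173 (mod 197); 173·41 ≡ 1, so inverse 41.
n ≡ 42·1601807·65 + 3·3714829·35 + 157·1009231·78 + 17·886279·41 = 17739769444.
17739769444 mod 174596963 = 105476181.

105476181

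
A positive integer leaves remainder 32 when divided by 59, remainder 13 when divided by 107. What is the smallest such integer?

From a ≡ 32 (mod 59) write a = 32 + 59t. Substituting into a ≡ 13 (mod 107) gives 59t ≡ 88 (mod 107), and since 59⁻¹ ≡ 78 (mod 107), t ≡ 16. Hence a ≡ 32 + 59·16 = 976 (mod 6313).

976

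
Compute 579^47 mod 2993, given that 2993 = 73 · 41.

Mod 73: 579 ≡ 68; 68^47 ≡ 31 (mod 73).
Mod 41: 579 ≡ 5; by Fermat, exponent reduces to 47 mod 40 = 7; 5^7 ≡ 20 (mod 41).
Combine by CRT: x ≡ 31 (mod 73), x ≡ 20 (mod 41) ⇒ x ≡ 1783 (mod 2993).

1783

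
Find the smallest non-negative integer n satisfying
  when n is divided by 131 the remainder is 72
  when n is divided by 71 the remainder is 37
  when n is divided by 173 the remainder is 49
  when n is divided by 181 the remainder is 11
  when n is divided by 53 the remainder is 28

2000909399

Combine the congruences pairwise.
From n ≡ 72 (mod 131) write n = 72 + 131t. Substituting into n ≡ 37 (mod 71) gives 131t ≡ 36 (mod 71), and since 60⁻¹ ≡ 58 (mod 71), t ≡ 29. Hence n ≡ 72 + 131·29 = 3871 (mod 9301).
From n ≡ 3871 (mod 9301) write n = 3871 + 9301t. Substituting into n ≡ 49 (mod 173) gives 9301t ≡ 157 (mod 173), and since 132⁻¹ ≡ 135 (mod 173), t ≡ 89. Hence n ≡ 3871 + 9301·89 = 831660 (mod 1609073).
From n ≡ 831660 (mod 1609073) write n = 831660 + 1609073t. Substituting into n ≡ 11 (mod 181) gives 1609073t ≡ 46 (mod 181), and since 164⁻¹ ≡ 149 (mod 181), t ≡ 157. Hence n ≡ 831660 + 1609073·157 = 253456121 (mod 291242213).
From n ≡ 253456121 (mod 291242213) write n = 253456121 + 291242213t. Substituting into n ≡ 28 (mod 53) gives 291242213t ≡ 30 (mod 53), and since 5⁻¹ ≡ 32 (mod 53), t ≡ 6. Hence n ≡ 253456121 + 291242213·6 = 2000909399 (mod 15435837289).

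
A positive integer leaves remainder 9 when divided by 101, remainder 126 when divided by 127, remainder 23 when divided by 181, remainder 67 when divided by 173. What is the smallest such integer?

248798460

Combine the congruences pairwise.
From a ≡ 9 (mod 101) write a = 9 + 101t. Substituting into a ≡ 126 (mod 127) gives 101t ≡ 117 (mod 127), and since 101⁻¹ ≡ 83 (mod 127), t ≡ 59. Hence a ≡ 9 + 101·59 = 5968 (mod 12827).
From a ≡ 5968 (mod 12827) write a = 5968 + 12827t. Substituting into a ≡ 23 (mod 181) gives 12827t ≡ 28 (mod 181), and since 157⁻¹ ≡ 98 (mod 181), t ≡ 29. Hence a ≡ 5968 + 12827·29 = 377951 (mod 2321687).
From a ≡ 377951 (mod 2321687) write a = 377951 + 2321687t. Substituting into a ≡ 67 (mod 173) gives 2321687t ≡ 121 (mod 173), and since 27⁻¹ ≡ 141 (mod 173), t ≡ 107. Hence a ≡ 377951 + 2321687·107 = 248798460 (mod 401651851).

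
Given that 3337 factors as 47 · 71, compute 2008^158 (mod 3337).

2025

Mod 47: 2008 ≡ 34; by Fermat, exponent reduces to 158 mod 46 = 20; 34^20 ≡ 4 (mod 47).
Mod 71: 2008 ≡ 20; by Fermat, exponent reduces to 158 mod 70 = 18; 20^18 ≡ 37 (mod 71).
Combine by CRT: x ≡ 4 (mod 47), x ≡ 37 (mod 71) ⇒ x ≡ 2025 (mod 3337).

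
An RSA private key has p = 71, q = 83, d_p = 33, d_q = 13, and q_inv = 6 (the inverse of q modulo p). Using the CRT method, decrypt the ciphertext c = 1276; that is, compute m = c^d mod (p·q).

834

m₁ = c^(d_p) mod p: c ≡ 69 (mod 71), and 69^33 mod 71 = 53.
m₂ = c^(d_q) mod q: c ≡ 31 (mod 83), and 31^13 mod 83 = 4.
h = q_inv·(m₁ − m₂) mod p = 6·(53 − 4) mod 71 = 10.
m = m₂ + h·q = 4 + 10·83 = 834.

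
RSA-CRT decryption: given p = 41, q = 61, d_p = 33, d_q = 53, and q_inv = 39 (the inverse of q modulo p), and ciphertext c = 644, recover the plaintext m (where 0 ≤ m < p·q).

874

m₁ = c^(d_p) mod p: c ≡ 29 (mod 41), and 29^33 mod 41 = 13.
m₂ = c^(d_q) mod q: c ≡ 34 (mod 61), and 34^53 mod 61 = 20.
h = q_inv·(m₁ − m₂) mod p = 39·(13 − 20) mod 41 = 14.
m = m₂ + h·q = 20 + 14·61 = 874.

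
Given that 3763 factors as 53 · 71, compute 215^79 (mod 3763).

Mod 53: 215 ≡ 3; by Fermat, exponent reduces to 79 mod 52 = 27; 3^27 ≡ 50 (mod 53).
Mod 71: 215 ≡ 2; by Fermat, exponent reduces to 79 mod 70 = 9; 2^9 ≡ 15 (mod 71).
Combine by CRT: x ≡ 50 (mod 53), x ≡ 15 (mod 71) ⇒ x ≡ 3707 (mod 3763).

3707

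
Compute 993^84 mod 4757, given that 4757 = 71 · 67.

143

Mod 71: 993 ≡ 70; by Fermat, exponent reduces to 84 mod 70 = 14; 70^14 ≡ 1 (mod 71).
Mod 67: 993 ≡ 55; by Fermat, exponent reduces to 84 mod 66 = 18; 55^18 ≡ 9 (mod 67).
Combine by CRT: x ≡ 1 (mod 71), x ≡ 9 (mod 67) ⇒ x ≡ 143 (mod 4757).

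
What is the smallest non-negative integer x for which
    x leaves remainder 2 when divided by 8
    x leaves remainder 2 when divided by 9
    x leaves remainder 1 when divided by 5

146

The moduli are pairwise coprime; N = 8·9·5 = 360.
N/8 = 45; 45 ≡ 5 (mod 8); 5·5 ≡ 1, so inverse 5.
N/9 = 40; 40 ≡ 4 (mod 9); 4·7 ≡ 1, so inverse 7.
N/5 = 72; 72 ≡ 2 (mod 5); 2·3 ≡ 1, so inverse 3.
x ≡ 2·45·5 + 2·40·7 + 1·72·3 = 1226.
1226 mod 360 = 146.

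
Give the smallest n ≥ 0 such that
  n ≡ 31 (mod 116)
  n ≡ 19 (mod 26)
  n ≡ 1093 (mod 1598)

408583

gcd(116, 26) = 2 and 2 | (19 − 31), so the pair is consistent; merging gives n ≡ 1423 (mod 1508), where 1508 = lcm(116, 26).
gcd(1508, 1598) = 2 and 2 | (1093 − 1423), so the pair is consistent; merging gives n ≡ 408583 (mod 1204892), where 1204892 = lcm(1508, 1598).
The solution is unique modulo lcm(116, 26, 1598) = 1204892.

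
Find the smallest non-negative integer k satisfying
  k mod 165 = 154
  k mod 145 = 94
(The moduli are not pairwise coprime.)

4444

Combine the congruences pairwise.
gcd(165, 145) = 5 and 5 | (94 − 154), so the pair is consistent; merging gives k ≡ 4444 (mod 4785), where 4785 = lcm(165, 145).
The solution is unique modulo lcm(165, 145) = 4785.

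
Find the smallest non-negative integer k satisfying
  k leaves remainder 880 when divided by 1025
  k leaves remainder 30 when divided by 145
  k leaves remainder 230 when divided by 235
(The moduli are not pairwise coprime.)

Combine the congruences pairwise.
gcd(1025, 145) = 5 and 5 | (30 − 880), so the pair is consistent; merging gives k ≡ 2930 (mod 29725), where 29725 = lcm(1025, 145).
gcd(29725, 235) = 5 and 5 | (230 − 2930), so the pair is consistent; merging gives k ≡ 1370280 (mod 1397075), where 1397075 = lcm(29725, 235).
The solution is unique modulo lcm(1025, 145, 235) = 1397075.

1370280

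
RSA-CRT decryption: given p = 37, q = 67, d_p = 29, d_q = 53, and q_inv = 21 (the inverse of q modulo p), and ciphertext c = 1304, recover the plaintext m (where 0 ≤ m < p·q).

m₁ = c^(d_p) mod p: c ≡ 9 (mod 37), and 9^29 mod 37 = 7.
m₂ = c^(d_q) mod q: c ≡ 31 (mod 67), and 31^53 mod 67 = 57.
h = q_inv·(m₁ − m₂) mod p = 21·(7 − 57) mod 37 = 23.
m = m₂ + h·q = 57 + 23·67 = 1598.

1598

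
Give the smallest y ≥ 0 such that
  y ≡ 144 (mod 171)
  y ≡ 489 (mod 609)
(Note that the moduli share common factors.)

Combine the congruences pairwise.
gcd(171, 609) = 3 and 3 | (489 − 144), so the pair is consistent; merging gives y ≡ 10233 (mod 34713), where 34713 = lcm(171, 609).
The solution is unique modulo lcm(171, 609) = 34713.

10233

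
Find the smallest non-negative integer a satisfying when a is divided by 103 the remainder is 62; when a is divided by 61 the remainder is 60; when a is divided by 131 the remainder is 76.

775858

The moduli are pairwise coprime; N = 103·61·131 = 823073.
N/103 = 7991; 7991 ≡ 60 (mod 103); 60·91 ≡ 1, so inverse 91.
N/61 = 13493; 13493 ≡ 12 (mod 61); 12·56 ≡ 1, so inverse 56.
N/131 = 6283; 6283 ≡ 126 (mod 131); 126·26 ≡ 1, so inverse 26.
a ≡ 62·7991·91 + 60·13493·56 + 76·6283·26 = 102836910.
102836910 mod 823073 = 775858.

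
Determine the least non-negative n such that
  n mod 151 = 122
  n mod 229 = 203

6615

Combine the congruences pairwise.
From n ≡ 122 (mod 151) write n = 122 + 151t. Substituting into n ≡ 203 (mod 229) gives 151t ≡ 81 (mod 229), and since 151⁻¹ ≡ 91 (mod 229), t ≡ 43. Hence n ≡ 122 + 151·43 = 6615 (mod 34579).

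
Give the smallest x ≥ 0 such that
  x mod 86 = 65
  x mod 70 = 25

gcd(86, 70) = 2 and 2 | (25 − 65), so the pair is consistent; merging gives x ≡ 1355 (mod 3010), where 3010 = lcm(86, 70).
The solution is unique modulo lcm(86, 70) = 3010.

1355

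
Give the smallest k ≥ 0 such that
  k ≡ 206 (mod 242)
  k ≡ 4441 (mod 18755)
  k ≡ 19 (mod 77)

gcd(242, 18755) = 121 and 121 | (4441 − 206), so the pair is consistent; merging gives k ≡ 23196 (mod 37510), where 37510 = lcm(242, 18755).
gcd(37510, 77) = 11 and 11 | (19 − 23196), so the pair is consistent; merging gives k ≡ 23196 (mod 262570), where 262570 = lcm(37510, 77).
The solution is unique modulo lcm(242, 18755, 77) = 262570.

23196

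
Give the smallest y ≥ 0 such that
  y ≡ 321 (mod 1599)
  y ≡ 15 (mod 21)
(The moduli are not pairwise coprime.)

5118

gcd(1599, 21) = 3 and 3 | (15 − 321), so the pair is consistent; merging gives y ≡ 5118 (mod 11193), where 11193 = lcm(1599, 21).
The solution is unique modulo lcm(1599, 21) = 11193.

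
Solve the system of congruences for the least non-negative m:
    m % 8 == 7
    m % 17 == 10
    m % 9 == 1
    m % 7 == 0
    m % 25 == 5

From m ≡ 7 (mod 8) write m = 7 + 8t. Substituting into m ≡ 10 (mod 17) gives 8t ≡ 3 (mod 17), and since 8⁻¹ ≡ 15 (mod 17), t ≡ 11. Hence m ≡ 7 + 8·11 = 95 (mod 136).
From m ≡ 95 (mod 136) write m = 95 + 136t. Substituting into m ≡ 1 (mod 9) gives 136t ≡ 5 (mod 9), and since 1⁻¹ ≡ 1 (mod 9), t ≡ 5. Hence m ≡ 95 + 136·5 = 775 (mod 1224).
From m ≡ 775 (mod 1224) write m = 775 + 1224t. Substituting into m ≡ 0 (mod 7) gives 1224t ≡ 2 (mod 7), and since 6⁻¹ ≡ 6 (mod 7), t ≡ 5. Hence m ≡ 775 + 1224·5 = 6895 (mod 8568).
From m ≡ 6895 (mod 8568) write m = 6895 + 8568t. Substituting into m ≡ 5 (mod 25) gives 8568t ≡ 10 (mod 25), and since 18⁻¹ ≡ 7 (mod 25), t ≡ 20. Hence m ≡ 6895 + 8568·20 = 178255 (mod 214200).

178255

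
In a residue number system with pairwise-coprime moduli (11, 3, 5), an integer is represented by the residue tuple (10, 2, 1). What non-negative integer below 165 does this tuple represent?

131

Combine the congruences pairwise.
From x ≡ 10 (mod 11) write x = 10 + 11t. Substituting into x ≡ 2 (mod 3) gives 11t ≡ 1 (mod 3), and since 2⁻¹ ≡ 2 (mod 3), t ≡ 2. Hence x ≡ 10 + 11·2 = 32 (mod 33).
From x ≡ 32 (mod 33) write x = 32 + 33t. Substituting into x ≡ 1 (mod 5) gives 33t ≡ 4 (mod 5), and since 3⁻¹ ≡ 2 (mod 5), t ≡ 3. Hence x ≡ 32 + 33·3 = 131 (mod 165).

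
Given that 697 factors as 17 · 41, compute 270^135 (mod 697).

Mod 17: 270 ≡ 15; by Fermat, exponent reduces to 135 mod 16 = 7; 15^7 ≡ 8 (mod 17).
Mod 41: 270 ≡ 24; by Fermat, exponent reduces to 135 mod 40 = 15; 24^15 ≡ 38 (mod 41).
Combine by CRT: x ≡ 8 (mod 17), x ≡ 38 (mod 41) ⇒ x ≡ 161 (mod 697).

161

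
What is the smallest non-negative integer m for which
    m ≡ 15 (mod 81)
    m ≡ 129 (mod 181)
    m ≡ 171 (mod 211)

2344803

The moduli are pairwise coprime; N = 81·181·211 = 3093471.
N/81 = 38191; 38191 ≡ 40 (mod 81); 40·79 ≡ 1, so inverse 79.
N/181 = 17091; 17091 ≡ 77 (mod 181); 77·134 ≡ 1, so inverse 134.
N/211 = 14661; 14661 ≡ 102 (mod 211); 102·60 ≡ 1, so inverse 60.
m ≡ 15·38191·79 + 129·17091·134 + 171·14661·60 = 491113221.
491113221 mod 3093471 = 2344803.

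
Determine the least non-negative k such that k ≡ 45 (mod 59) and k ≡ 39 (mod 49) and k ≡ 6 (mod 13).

From k ≡ 45 (mod 59) write k = 45 + 59t. Substituting into k ≡ 39 (mod 49) gives 59t ≡ 43 (mod 49), and since 10⁻¹ ≡ 5 (mod 49), t ≡ 19. Hence k ≡ 45 + 59·19 = 1166 (mod 2891).
From k ≡ 1166 (mod 2891) write k = 1166 + 2891t. Substituting into k ≡ 6 (mod 13) gives 2891t ≡ 10 (mod 13), and since 5⁻¹ ≡ 8 (mod 13), t ≡ 2. Hence k ≡ 1166 + 2891·2 = 6948 (mod 37583).

6948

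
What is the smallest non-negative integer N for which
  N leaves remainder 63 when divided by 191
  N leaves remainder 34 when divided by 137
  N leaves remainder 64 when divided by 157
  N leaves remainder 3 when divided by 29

From N ≡ 63 (mod 191) write N = 63 + 191t. Substituting into N ≡ 34 (mod 137) gives 191t ≡ 108 (mod 137), and since 54⁻¹ ≡ 33 (mod 137), t ≡ 2. Hence N ≡ 63 + 191·2 = 445 (mod 26167).
From N ≡ 445 (mod 26167) write N = 445 + 26167t. Substituting into N ≡ 64 (mod 157) gives 26167t ≡ 90 (mod 157), and since 105⁻¹ ≡ 3 (mod 157), t ≡ 113. Hence N ≡ 445 + 26167·113 = 2957316 (mod 4108219).
From N ≡ 2957316 (mod 4108219) write N = 2957316 + 4108219t. Substituting into N ≡ 3 (mod 29) gives 4108219t ≡ 20 (mod 29), and since 21⁻¹ ≡ 18 (mod 29), t ≡ 12. Hence N ≡ 2957316 + 4108219·12 = 52255944 (mod 119138351).

52255944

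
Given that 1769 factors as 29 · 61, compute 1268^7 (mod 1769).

1085

Mod 29: 1268 ≡ 21; 21^7 ≡ 12 (mod 29).
Mod 61: 1268 ≡ 48; 48^7 ≡ 48 (mod 61).
Combine by CRT: x ≡ 12 (mod 29), x ≡ 48 (mod 61) ⇒ x ≡ 1085 (mod 1769).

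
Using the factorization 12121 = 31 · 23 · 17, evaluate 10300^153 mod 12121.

Mod 31: 10300 ≡ 8; by Fermat, exponent reduces to 153 mod 30 = 3; 8^3 ≡ 16 (mod 31).
Mod 23: 10300 ≡ 19; by Fermat, exponent reduces to 153 mod 22 = 21; 19^21 ≡ 17 (mod 23).
Mod 17: 10300 ≡ 15; by Fermat, exponent reduces to 153 mod 16 = 9; 15^9 ≡ 15 (mod 17).
Combine by CRT: x ≡ 16 (mod 31), x ≡ 17 (mod 23), x ≡ 15 (mod 17) ⇒ x ≡ 6526 (mod 12121).

6526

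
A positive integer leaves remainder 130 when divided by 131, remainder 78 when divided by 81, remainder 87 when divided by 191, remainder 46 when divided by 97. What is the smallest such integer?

The moduli are pairwise coprime; N = 131·81·191·97 = 196589997.
N/131 = 1500687; 1500687 ≡ 82 (mod 131); 82·8 ≡ 1, so inverse 8.
N/81 = 2427037; 2427037 ≡ 34 (mod 81); 34·31 ≡ 1, so inverse 31.
N/191 = 1029267; 1029267 ≡ 159 (mod 191); 159·185 ≡ 1, so inverse 185.
N/97 = 2026701; 2026701 ≡ 80 (mod 97); 80·57 ≡ 1, so inverse 57.
a ≡ 130·1500687·8 + 78·2427037·31 + 87·1029267·185 + 46·2026701·57 = 29309352333.
29309352333 mod 196589997 = 17442780.

17442780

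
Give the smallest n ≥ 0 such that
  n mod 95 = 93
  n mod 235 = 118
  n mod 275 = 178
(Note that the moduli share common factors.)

Combine the congruences pairwise.
gcd(95, 235) = 5 and 5 | (118 − 93), so the pair is consistent; merging gives n ≡ 2468 (mod 4465), where 4465 = lcm(95, 235).
gcd(4465, 275) = 5 and 5 | (178 − 2468), so the pair is consistent; merging gives n ≡ 109628 (mod 245575), where 245575 = lcm(4465, 275).
The solution is unique modulo lcm(95, 235, 275) = 245575.

109628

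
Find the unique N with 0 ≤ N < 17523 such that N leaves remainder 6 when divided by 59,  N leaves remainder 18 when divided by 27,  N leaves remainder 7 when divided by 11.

15759

From N ≡ 6 (mod 59) write N = 6 + 59t. Substituting into N ≡ 18 (mod 27) gives 59t ≡ 12 (mod 27), and since 5⁻¹ ≡ 11 (mod 27), t ≡ 24. Hence N ≡ 6 + 59·24 = 1422 (mod 1593).
From N ≡ 1422 (mod 1593) write N = 1422 + 1593t. Substituting into N ≡ 7 (mod 11) gives 1593t ≡ 4 (mod 11), and since 9⁻¹ ≡ 5 (mod 11), t ≡ 9. Hence N ≡ 1422 + 1593·9 = 15759 (mod 17523).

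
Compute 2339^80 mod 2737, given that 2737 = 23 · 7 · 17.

Mod 23: 2339 ≡ 16; by Fermat, exponent reduces to 80 mod 22 = 14; 16^14 ≡ 2 (mod 23).
Mod 7: 2339 ≡ 1; by Fermat, exponent reduces to 80 mod 6 = 2; 1^2 ≡ 1 (mod 7).
Mod 17: 2339 ≡ 10; since 16 | 80, by Fermat 10^80 ≡ 1 (mod 17).
Combine by CRT: x ≡ 2 (mod 23), x ≡ 1 (mod 7), x ≡ 1 (mod 17) ⇒ x ≡ 715 (mod 2737).

715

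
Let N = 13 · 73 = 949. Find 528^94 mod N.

Mod 13: 528 ≡ 8; by Fermat, exponent reduces to 94 mod 12 = 10; 8^10 ≡ 12 (mod 13).
Mod 73: 528 ≡ 17; by Fermat, exponent reduces to 94 mod 72 = 22; 17^22 ≡ 24 (mod 73).
Combine by CRT: x ≡ 12 (mod 13), x ≡ 24 (mod 73) ⇒ x ≡ 389 (mod 949).

389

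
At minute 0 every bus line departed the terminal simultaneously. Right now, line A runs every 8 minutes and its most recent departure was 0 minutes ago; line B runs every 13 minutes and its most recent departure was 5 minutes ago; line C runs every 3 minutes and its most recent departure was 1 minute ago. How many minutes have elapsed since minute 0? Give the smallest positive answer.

304

The moduli are pairwise coprime; N = 8·13·3 = 312.
N/8 = 39; 39 ≡ 7 (mod 8); 7·7 ≡ 1, so inverse 7.
N/13 = 24; 24 ≡ 11 (mod 13); 11·6 ≡ 1, so inverse 6.
N/3 = 104; 104 ≡ 2 (mod 3); 2·2 ≡ 1, so inverse 2.
t ≡ 0·39·7 + 5·24·6 + 1·104·2 = 928.
928 mod 312 = 304.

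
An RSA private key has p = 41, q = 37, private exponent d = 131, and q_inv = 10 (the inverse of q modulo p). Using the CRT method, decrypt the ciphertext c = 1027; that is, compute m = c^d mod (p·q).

1187

d_p = d mod (p−1) = 131 mod 40 = 11; d_q = d mod (q−1) = 23.
m₁ = c^(d_p) mod p: c ≡ 2 (mod 41), and 2^11 mod 41 = 39.
m₂ = c^(d_q) mod q: c ≡ 28 (mod 37), and 28^23 mod 37 = 3.
h = q_inv·(m₁ − m₂) mod p = 10·(39 − 3) mod 41 = 32.
m = m₂ + h·q = 3 + 32·37 = 1187.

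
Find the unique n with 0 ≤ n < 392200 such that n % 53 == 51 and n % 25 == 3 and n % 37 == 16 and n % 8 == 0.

Combine the congruences pairwise.
From n ≡ 51 (mod 53) write n = 51 + 53t. Substituting into n ≡ 3 (mod 25) gives 53t ≡ 2 (mod 25), and since 3⁻¹ ≡ 17 (mod 25), t ≡ 9. Hence n ≡ 51 + 53·9 = 528 (mod 1325).
From n ≡ 528 (mod 1325) write n = 528 + 1325t. Substituting into n ≡ 16 (mod 37) gives 1325t ≡ 6 (mod 37), and since 30⁻¹ ≡ 21 (mod 37), t ≡ 15. Hence n ≡ 528 + 1325·15 = 20403 (mod 49025).
From n ≡ 20403 (mod 49025) write n = 20403 + 49025t. Substituting into n ≡ 0 (mod 8) gives 49025t ≡ 5 (mod 8), and since 1⁻¹ ≡ 1 (mod 8), t ≡ 5. Hence n ≡ 20403 + 49025·5 = 265528 (mod 392200).

265528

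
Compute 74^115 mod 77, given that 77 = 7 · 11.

Mod 7: 74 ≡ 4; by Fermat, exponent reduces to 115 mod 6 = 1; 4^1 ≡ 4 (mod 7).
Mod 11: 74 ≡ 8; by Fermat, exponent reduces to 115 mod 10 = 5; 8^5 ≡ 10 (mod 11).
Combine by CRT: x ≡ 4 (mod 7), x ≡ 10 (mod 11) ⇒ x ≡ 32 (mod 77).

32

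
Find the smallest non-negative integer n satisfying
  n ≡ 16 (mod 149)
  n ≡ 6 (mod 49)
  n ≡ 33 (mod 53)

196398

The moduli are pairwise coprime; M = 149·49·53 = 386953.
M/149 = 2597; 2597 ≡ 64 (mod 149); 64·7 ≡ 1, so inverse 7.
M/49 = 7897; 7897 ≡ 8 (mod 49); 8·43 ≡ 1, so inverse 43.
M/53 = 7301; 7301 ≡ 40 (mod 53); 40·4 ≡ 1, so inverse 4.
n ≡ 16·2597·7 + 6·7897·43 + 33·7301·4 = 3292022.
3292022 mod 386953 = 196398.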